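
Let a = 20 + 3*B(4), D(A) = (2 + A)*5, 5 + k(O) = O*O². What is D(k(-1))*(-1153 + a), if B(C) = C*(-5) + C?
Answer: 23620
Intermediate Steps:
k(O) = -5 + O³ (k(O) = -5 + O*O² = -5 + O³)
D(A) = 10 + 5*A
B(C) = -4*C (B(C) = -5*C + C = -4*C)
a = -28 (a = 20 + 3*(-4*4) = 20 + 3*(-16) = 20 - 48 = -28)
D(k(-1))*(-1153 + a) = (10 + 5*(-5 + (-1)³))*(-1153 - 28) = (10 + 5*(-5 - 1))*(-1181) = (10 + 5*(-6))*(-1181) = (10 - 30)*(-1181) = -20*(-1181) = 23620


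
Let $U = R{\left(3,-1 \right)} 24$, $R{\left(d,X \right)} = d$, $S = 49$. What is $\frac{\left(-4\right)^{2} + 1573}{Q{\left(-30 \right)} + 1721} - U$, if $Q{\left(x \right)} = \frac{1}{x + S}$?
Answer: $- \frac{2324209}{32700} \approx -71.077$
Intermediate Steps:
$Q{\left(x \right)} = \frac{1}{49 + x}$ ($Q{\left(x \right)} = \frac{1}{x + 49} = \frac{1}{49 + x}$)
$U = 72$ ($U = 3 \cdot 24 = 72$)
$\frac{\left(-4\right)^{2} + 1573}{Q{\left(-30 \right)} + 1721} - U = \frac{\left(-4\right)^{2} + 1573}{\frac{1}{49 - 30} + 1721} - 72 = \frac{16 + 1573}{\frac{1}{19} + 1721} - 72 = \frac{1589}{\frac{1}{19} + 1721} - 72 = \frac{1589}{\frac{32700}{19}} - 72 = 1589 \cdot \frac{19}{32700} - 72 = \frac{30191}{32700} - 72 = - \frac{2324209}{32700}$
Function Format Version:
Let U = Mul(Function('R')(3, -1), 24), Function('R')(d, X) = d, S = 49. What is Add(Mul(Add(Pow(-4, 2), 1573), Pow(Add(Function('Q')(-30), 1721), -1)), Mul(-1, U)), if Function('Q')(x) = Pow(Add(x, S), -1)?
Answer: Rational(-2324209, 32700) ≈ -71.077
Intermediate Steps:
Function('Q')(x) = Pow(Add(49, x), -1) (Function('Q')(x) = Pow(Add(x, 49), -1) = Pow(Add(49, x), -1))
U = 72 (U = Mul(3, 24) = 72)
Add(Mul(Add(Pow(-4, 2), 1573), Pow(Add(Function('Q')(-30), 1721), -1)), Mul(-1, U)) = Add(Mul(Add(Pow(-4, 2), 1573), Pow(Add(Pow(Add(49, -30), -1), 1721), -1)), Mul(-1, 72)) = Add(Mul(Add(16, 1573), Pow(Add(Pow(19, -1), 1721), -1)), -72) = Add(Mul(1589, Pow(Add(Rational(1, 19), 1721), -1)), -72) = Add(Mul(1589, Pow(Rational(32700, 19), -1)), -72) = Add(Mul(1589, Rational(19, 32700)), -72) = Add(Rational(30191, 32700), -72) = Rational(-2324209, 32700)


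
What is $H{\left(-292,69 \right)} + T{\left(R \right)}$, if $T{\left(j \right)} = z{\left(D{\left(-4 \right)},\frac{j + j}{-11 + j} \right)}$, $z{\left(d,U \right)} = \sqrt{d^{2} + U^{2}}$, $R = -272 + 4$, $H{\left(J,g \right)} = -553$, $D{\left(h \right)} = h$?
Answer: $-553 + \frac{4 \sqrt{95797}}{279} \approx -548.56$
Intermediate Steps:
$R = -268$
$z{\left(d,U \right)} = \sqrt{U^{2} + d^{2}}$
$T{\left(j \right)} = \sqrt{16 + \frac{4 j^{2}}{\left(-11 + j\right)^{2}}}$ ($T{\left(j \right)} = \sqrt{\left(\frac{j + j}{-11 + j}\right)^{2} + \left(-4\right)^{2}} = \sqrt{\left(\frac{2 j}{-11 + j}\right)^{2} + 16} = \sqrt{\frac{4 j^{2}}{\left(-11 + j\right)^{2}} + 16} = \sqrt{16 + \frac{4 j^{2}}{\left(-11 + j\right)^{2}}}$)
$H{\left(-292,69 \right)} + T{\left(R \right)} = -553 + 2 \sqrt{4 + \frac{\left(-268\right)^{2}}{\left(-11 - 268\right)^{2}}} = -553 + 2 \sqrt{4 + \frac{71824}{77841}} = -553 + 2 \sqrt{\frac{383188}{77841}} = -553 + 2 \frac{2 \sqrt{95797}}{279} = -553 + \frac{4 \sqrt{95797}}{279}$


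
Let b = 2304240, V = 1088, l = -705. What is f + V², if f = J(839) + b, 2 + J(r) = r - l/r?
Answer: 2927121524/839 ≈ 3.4888e+6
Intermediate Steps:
J(r) = -2 + r + 705/r (J(r) = -2 + (r - (-705)/r) = -2 + (r + 705/r) = -2 + r + 705/r)
f = 1933960308/839 (f = (-2 + 839 + 705/839) + 2304240 = 702948/839 + 2304240 = 1933960308/839 ≈ 2.3051e+6)
f + V² = 1933960308/839 + 1088² = 1933960308/839 + 1183744 = 2927121524/839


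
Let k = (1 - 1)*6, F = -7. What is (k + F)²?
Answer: 49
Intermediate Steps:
k = 0 (k = 0*6 = 0)
(k + F)² = (0 - 7)² = (-7)² = 49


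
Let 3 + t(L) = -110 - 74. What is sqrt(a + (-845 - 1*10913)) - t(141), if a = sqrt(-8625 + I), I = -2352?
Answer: 187 + sqrt(-11758 + I*sqrt(10977)) ≈ 187.48 + 108.44*I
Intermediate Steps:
t(L) = -187 (t(L) = -3 + (-110 - 74) = -3 - 184 = -187)
a = I*sqrt(10977) (a = sqrt(-8625 - 2352) = sqrt(-10977) = I*sqrt(10977) ≈ 104.77*I)
sqrt(a + (-845 - 1*10913)) - t(141) = sqrt(I*sqrt(10977) + (-845 - 1*10913)) - 1*(-187) = sqrt(I*sqrt(10977) + (-845 - 10913)) + 187 = sqrt(I*sqrt(10977) - 11758) + 187 = sqrt(-11758 + I*sqrt(10977)) + 187 = 187 + sqrt(-11758 + I*sqrt(10977))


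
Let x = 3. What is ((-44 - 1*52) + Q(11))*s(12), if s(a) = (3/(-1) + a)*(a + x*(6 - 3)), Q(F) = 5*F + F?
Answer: -5670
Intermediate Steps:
Q(F) = 6*F
s(a) = (-3 + a)*(9 + a) (s(a) = (3/(-1) + a)*(a + 3*(6 - 3)) = (3*(-1) + a)*(a + 3*3) = (-3 + a)*(a + 9) = (-3 + a)*(9 + a))
((-44 - 1*52) + Q(11))*s(12) = ((-44 - 1*52) + 6*11)*(-27 + 12**2 + 6*12) = ((-44 - 52) + 66)*(-27 + 144 + 72) = (-96 + 66)*189 = -30*189 = -5670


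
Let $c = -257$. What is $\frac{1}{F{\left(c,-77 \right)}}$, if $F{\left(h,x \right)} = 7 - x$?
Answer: $\frac{1}{84} \approx 0.011905$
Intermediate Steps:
$\frac{1}{F{\left(c,-77 \right)}} = \frac{1}{7 - -77} = \frac{1}{7 + 77} = \frac{1}{84}$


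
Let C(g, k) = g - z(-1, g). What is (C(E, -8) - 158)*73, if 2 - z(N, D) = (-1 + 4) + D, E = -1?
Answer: -11607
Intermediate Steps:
z(N, D) = -1 - D (z(N, D) = 2 - ((-1 + 4) + D) = 2 - (3 + D) = 2 + (-3 - D) = -1 - D)
C(g, k) = 1 + 2*g (C(g, k) = g - (-1 - g) = g + (1 + g) = 1 + 2*g)
(C(E, -8) - 158)*73 = ((1 + 2*(-1)) - 158)*73 = ((1 - 2) - 158)*73 = (-1 - 158)*73 = -159*73 = -11607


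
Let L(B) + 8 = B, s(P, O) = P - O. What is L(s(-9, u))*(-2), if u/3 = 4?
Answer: 58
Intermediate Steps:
u = 12 (u = 3*4 = 12)
L(B) = -8 + B
L(s(-9, u))*(-2) = (-8 + (-9 - 1*12))*(-2) = (-8 + (-9 - 12))*(-2) = (-8 - 21)*(-2) = -29*(-2) = 58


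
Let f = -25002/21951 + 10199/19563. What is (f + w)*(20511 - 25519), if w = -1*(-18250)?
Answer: -484526167126864/5301573 ≈ -9.1393e+7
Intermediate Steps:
w = 18250
f = -3274517/5301573 (f = -25002*1/21951 + 10199*(1/19563) = -926/813 + 10199/19563 = -3274517/5301573 ≈ -0.61765)
(f + w)*(20511 - 25519) = (-3274517/5301573 + 18250)*(20511 - 25519) = (96750432733/5301573)*(-5008) = -484526167126864/5301573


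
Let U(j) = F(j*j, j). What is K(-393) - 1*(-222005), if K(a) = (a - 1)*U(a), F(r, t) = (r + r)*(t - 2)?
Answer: 48074017745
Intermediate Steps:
F(r, t) = 2*r*(-2 + t) (F(r, t) = (2*r)*(-2 + t) = 2*r*(-2 + t))
U(j) = 2*j**2*(-2 + j) (U(j) = 2*(j*j)*(-2 + j) = 2*j**2*(-2 + j))
K(a) = 2*a**2*(-1 + a)*(-2 + a) (K(a) = (a - 1)*(2*a**2*(-2 + a)) = (-1 + a)*(2*a**2*(-2 + a)) = 2*a**2*(-1 + a)*(-2 + a))
K(-393) - 1*(-222005) = 2*(-393)**2*(-1 - 393)*(-2 - 393) - 1*(-222005) = 2*154449*(-394)*(-395) + 222005 = 48073795740 + 222005 = 48074017745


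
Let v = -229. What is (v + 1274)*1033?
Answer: 1079485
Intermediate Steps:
(v + 1274)*1033 = (-229 + 1274)*1033 = 1045*1033 = 1079485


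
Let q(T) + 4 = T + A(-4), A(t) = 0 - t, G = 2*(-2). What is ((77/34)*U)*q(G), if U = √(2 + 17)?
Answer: -154*√19/17 ≈ -39.487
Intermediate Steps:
G = -4
U = √19 ≈ 4.3589
A(t) = -t
q(T) = T (q(T) = -4 + (T - 1*(-4)) = -4 + (T + 4) = -4 + (4 + T) = T)
((77/34)*U)*q(G) = ((77/34)*√19)*(-4) = ((77*(1/34))*√19)*(-4) = (77*√19/34)*(-4) = -154*√19/17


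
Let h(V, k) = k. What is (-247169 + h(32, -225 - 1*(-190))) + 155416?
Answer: -91788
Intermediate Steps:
(-247169 + h(32, -225 - 1*(-190))) + 155416 = (-247169 + (-225 - 1*(-190))) + 155416 = (-247169 + (-225 + 190)) + 155416 = (-247169 - 35) + 155416 = -247204 + 155416 = -91788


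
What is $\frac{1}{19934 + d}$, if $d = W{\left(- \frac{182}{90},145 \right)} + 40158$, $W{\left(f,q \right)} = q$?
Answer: $\frac{1}{60237} \approx 1.6601 \cdot 10^{-5}$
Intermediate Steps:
$d = 40303$ ($d = 145 + 40158 = 40303$)
$\frac{1}{19934 + d} = \frac{1}{19934 + 40303} = \frac{1}{60237}$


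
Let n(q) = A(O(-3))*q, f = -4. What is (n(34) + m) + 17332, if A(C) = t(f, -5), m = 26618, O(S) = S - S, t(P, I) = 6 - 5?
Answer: 43984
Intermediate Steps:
t(P, I) = 1
O(S) = 0
A(C) = 1
n(q) = q (n(q) = 1*q = q)
(n(34) + m) + 17332 = (34 + 26618) + 17332 = 26652 + 17332 = 43984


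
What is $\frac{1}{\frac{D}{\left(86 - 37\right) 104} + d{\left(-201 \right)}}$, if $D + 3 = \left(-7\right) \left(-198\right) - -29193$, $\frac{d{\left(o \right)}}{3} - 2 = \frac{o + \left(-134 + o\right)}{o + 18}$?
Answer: $\frac{61}{1268} \approx 0.048107$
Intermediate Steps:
$d{\left(o \right)} = 6 + \frac{3 \left(-134 + 2 o\right)}{18 + o}$ ($d{\left(o \right)} = 6 + 3 \frac{o + \left(-134 + o\right)}{o + 18} = 6 + 3 \frac{-134 + 2 o}{18 + o} = 6 + \frac{3 \left(-134 + 2 o\right)}{18 + o}$)
$D = 30576$ ($D = -3 - -30579 = -3 + \left(1386 + 29193\right) = -3 + 30579 = 30576$)
$\frac{1}{\frac{D}{\left(86 - 37\right) 104} + d{\left(-201 \right)}} = \frac{1}{\frac{30576}{\left(86 - 37\right) 104} + \frac{6 \left(-49 + 2 \left(-201\right)\right)}{18 - 201}} = \frac{1}{\frac{30576}{49 \cdot 104} + \frac{6 \left(-49 - 402\right)}{-183}} = \frac{1}{\frac{30576}{5096} + 6 \left(- \frac{1}{183}\right) \left(-451\right)} = \frac{1}{30576 \cdot \frac{1}{5096} + \frac{902}{61}} = \frac{1}{6 + \frac{902}{61}} = \frac{1}{\frac{1268}{61}} = \frac{61}{1268}$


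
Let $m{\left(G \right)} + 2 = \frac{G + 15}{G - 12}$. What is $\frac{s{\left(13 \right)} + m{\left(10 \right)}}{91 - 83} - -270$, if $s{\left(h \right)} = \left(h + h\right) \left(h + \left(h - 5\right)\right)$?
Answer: $\frac{5383}{16} \approx 336.44$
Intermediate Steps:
$m{\left(G \right)} = -2 + \frac{15 + G}{-12 + G}$ ($m{\left(G \right)} = -2 + \frac{G + 15}{G - 12} = -2 + \frac{15 + G}{-12 + G}$)
$s{\left(h \right)} = 2 h \left(-5 + 2 h\right)$ ($s{\left(h \right)} = 2 h \left(h + \left(h - 5\right)\right) = 2 h \left(h + \left(-5 + h\right)\right) = 2 h \left(-5 + 2 h\right)$)
$\frac{s{\left(13 \right)} + m{\left(10 \right)}}{91 - 83} - -270 = \frac{2 \cdot 13 \left(-5 + 2 \cdot 13\right) + \frac{39 - 10}{-12 + 10}}{91 - 83} - -270 = \frac{2 \cdot 13 \left(-5 + 26\right) + \frac{39 - 10}{-2}}{8} + 270 = \left(2 \cdot 13 \cdot 21 - \frac{29}{2}\right) \frac{1}{8} + 270 = \left(546 - \frac{29}{2}\right) \frac{1}{8} + 270 = \frac{1063}{2} \cdot \frac{1}{8} + 270 = \frac{1063}{16} + 270 = \frac{5383}{16}$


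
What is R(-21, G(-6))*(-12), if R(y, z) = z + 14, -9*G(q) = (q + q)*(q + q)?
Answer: 24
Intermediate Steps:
G(q) = -4*q²/9 (G(q) = -(q + q)*(q + q)/9 = -2*q*2*q/9 = -4*q²/9)
R(y, z) = 14 + z
R(-21, G(-6))*(-12) = (14 - 4/9*(-6)²)*(-12) = (14 - 4/9*36)*(-12) = (14 - 16)*(-12) = -2*(-12) = 24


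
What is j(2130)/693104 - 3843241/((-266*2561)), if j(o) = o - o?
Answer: 3843241/681226 ≈ 5.6417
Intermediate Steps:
j(o) = 0
j(2130)/693104 - 3843241/((-266*2561)) = 0/693104 - 3843241/((-266*2561)) = 0*(1/693104) - 3843241/(-681226) = 0 - 3843241*(-1/681226) = 0 + 3843241/681226 = 3843241/681226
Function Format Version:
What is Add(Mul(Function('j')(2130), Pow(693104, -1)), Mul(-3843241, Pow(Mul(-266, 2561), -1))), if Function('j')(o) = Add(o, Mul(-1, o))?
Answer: Rational(3843241, 681226) ≈ 5.6417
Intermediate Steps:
Function('j')(o) = 0
Add(Mul(Function('j')(2130), Pow(693104, -1)), Mul(-3843241, Pow(Mul(-266, 2561), -1))) = Add(Mul(0, Pow(693104, -1)), Mul(-3843241, Pow(Mul(-266, 2561), -1))) = Add(Mul(0, Rational(1, 693104)), Mul(-3843241, Pow(-681226, -1))) = Add(0, Mul(-3843241, Rational(-1, 681226))) = Add(0, Rational(3843241, 681226)) = Rational(3843241, 681226)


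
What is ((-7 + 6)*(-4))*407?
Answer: 1628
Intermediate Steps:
((-7 + 6)*(-4))*407 = -1*(-4)*407 = 4*407 = 1628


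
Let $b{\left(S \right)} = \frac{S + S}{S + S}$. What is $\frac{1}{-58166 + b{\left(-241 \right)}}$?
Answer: $- \frac{1}{58165} \approx -1.7192 \cdot 10^{-5}$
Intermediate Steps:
$b{\left(S \right)} = 1$ ($b{\left(S \right)} = \frac{2 S}{2 S} = 2 S \frac{1}{2 S} = 1$)
$\frac{1}{-58166 + b{\left(-241 \right)}} = \frac{1}{-58166 + 1} = \frac{1}{-58165} = - \frac{1}{58165}$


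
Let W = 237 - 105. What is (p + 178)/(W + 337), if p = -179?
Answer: -1/469 ≈ -0.0021322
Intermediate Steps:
W = 132
(p + 178)/(W + 337) = (-179 + 178)/(132 + 337) = -1/469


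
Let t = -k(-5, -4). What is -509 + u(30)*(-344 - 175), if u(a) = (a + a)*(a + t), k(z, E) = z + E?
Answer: -1214969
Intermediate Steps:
k(z, E) = E + z
t = 9 (t = -(-4 - 5) = -1*(-9) = 9)
u(a) = 2*a*(9 + a) (u(a) = (a + a)*(a + 9) = (2*a)*(9 + a) = 2*a*(9 + a))
-509 + u(30)*(-344 - 175) = -509 + (2*30*(9 + 30))*(-344 - 175) = -509 + (2*30*39)*(-519) = -509 + 2340*(-519) = -509 - 1214460 = -1214969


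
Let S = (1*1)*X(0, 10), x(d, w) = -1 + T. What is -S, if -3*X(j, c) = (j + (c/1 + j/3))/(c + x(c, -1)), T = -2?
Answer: 10/21 ≈ 0.47619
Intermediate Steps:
x(d, w) = -3 (x(d, w) = -1 - 2 = -3)
X(j, c) = -(c + 4*j/3)/(3*(-3 + c)) (X(j, c) = -(j + (c/1 + j/3))/(3*(c - 3)) = -(j + (c*1 + j*(⅓)))/(3*(-3 + c)) = -(j + (c + j/3))/(3*(-3 + c)) = -(c + 4*j/3)/(3*(-3 + c)))
S = -10/21 (S = (1*1)*((-4*0 - 3*10)/(9*(-3 + 10))) = 1*((⅑)*(0 - 30)/7) = 1*((⅑)*(⅐)*(-30)) = 1*(-10/21) = -10/21 ≈ -0.47619)
-S = -1*(-10/21) = 10/21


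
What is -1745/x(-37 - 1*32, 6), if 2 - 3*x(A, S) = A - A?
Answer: -5235/2 ≈ -2617.5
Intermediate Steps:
x(A, S) = ⅔ (x(A, S) = ⅔ - (A - A)/3 = ⅔ - ⅓*0 = ⅔ + 0 = ⅔)
-1745/x(-37 - 1*32, 6) = -1745/⅔ = -1745*3/2 = -5235/2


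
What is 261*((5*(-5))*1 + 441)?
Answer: 108576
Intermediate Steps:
261*((5*(-5))*1 + 441) = 261*(-25*1 + 441) = 261*(-25 + 441) = 261*416 = 108576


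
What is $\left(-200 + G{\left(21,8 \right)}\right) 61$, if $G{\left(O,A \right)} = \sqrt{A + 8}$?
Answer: $-11956$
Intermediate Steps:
$G{\left(O,A \right)} = \sqrt{8 + A}$
$\left(-200 + G{\left(21,8 \right)}\right) 61 = \left(-200 + \sqrt{8 + 8}\right) 61 = \left(-200 + \sqrt{16}\right) 61 = \left(-200 + 4\right) 61 = \left(-196\right) 61 = -11956$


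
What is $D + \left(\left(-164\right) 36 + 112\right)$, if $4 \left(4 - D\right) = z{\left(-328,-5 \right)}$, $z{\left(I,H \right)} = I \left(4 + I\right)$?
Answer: $-32356$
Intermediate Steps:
$D = -26564$ ($D = 4 - \frac{\left(-328\right) \left(4 - 328\right)}{4} = 4 - \frac{\left(-328\right) \left(-324\right)}{4} = 4 - 26568 = -26564$)
$D + \left(\left(-164\right) 36 + 112\right) = -26564 + \left(\left(-164\right) 36 + 112\right) = -26564 + \left(-5904 + 112\right) = -26564 - 5792 = -32356$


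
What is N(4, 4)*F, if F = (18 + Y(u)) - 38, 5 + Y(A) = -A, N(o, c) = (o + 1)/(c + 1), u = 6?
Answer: -31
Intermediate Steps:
N(o, c) = (1 + o)/(1 + c)
Y(A) = -5 - A
F = -31 (F = (18 + (-5 - 1*6)) - 38 = (18 + (-5 - 6)) - 38 = (18 - 11) - 38 = 7 - 38 = -31)
N(4, 4)*F = ((1 + 4)/(1 + 4))*(-31) = (5/5)*(-31) = ((⅕)*5)*(-31) = 1*(-31) = -31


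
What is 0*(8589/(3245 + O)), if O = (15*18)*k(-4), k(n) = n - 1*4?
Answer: 0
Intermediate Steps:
k(n) = -4 + n (k(n) = n - 4 = -4 + n)
O = -2160 (O = (15*18)*(-4 - 4) = 270*(-8) = -2160)
0*(8589/(3245 + O)) = 0*(8589/(3245 - 2160)) = 0*(8589/1085) = 0*(8589*(1/1085)) = 0*(1227/155) = 0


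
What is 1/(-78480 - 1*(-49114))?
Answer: -1/29366 ≈ -3.4053e-5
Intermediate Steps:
1/(-78480 - 1*(-49114)) = 1/(-78480 + 49114) = 1/(-29366) = -1/29366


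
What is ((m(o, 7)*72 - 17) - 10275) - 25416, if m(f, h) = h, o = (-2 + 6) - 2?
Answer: -35204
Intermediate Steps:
o = 2 (o = 4 - 2 = 2)
((m(o, 7)*72 - 17) - 10275) - 25416 = ((7*72 - 17) - 10275) - 25416 = ((504 - 17) - 10275) - 25416 = (487 - 10275) - 25416 = -9788 - 25416 = -35204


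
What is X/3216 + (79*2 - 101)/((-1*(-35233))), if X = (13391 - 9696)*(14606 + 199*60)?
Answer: 1727958006911/56654664 ≈ 30500.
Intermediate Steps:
X = 98087470 (X = 3695*(14606 + 11940) = 3695*26546 = 98087470)
X/3216 + (79*2 - 101)/((-1*(-35233))) = 98087470/3216 + (79*2 - 101)/((-1*(-35233))) = 98087470*(1/3216) + (158 - 101)/35233 = 49043735/1608 + 57*(1/35233) = 49043735/1608 + 57/35233 = 1727958006911/56654664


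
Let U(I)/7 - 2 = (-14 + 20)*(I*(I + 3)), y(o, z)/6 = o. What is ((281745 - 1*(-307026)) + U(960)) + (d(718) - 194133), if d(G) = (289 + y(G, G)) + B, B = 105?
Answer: 39227514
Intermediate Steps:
y(o, z) = 6*o
U(I) = 14 + 42*I*(3 + I) (U(I) = 14 + 7*((-14 + 20)*(I*(I + 3))) = 14 + 7*(6*(I*(3 + I))) = 14 + 7*(6*I*(3 + I)) = 14 + 42*I*(3 + I))
d(G) = 394 + 6*G (d(G) = (289 + 6*G) + 105 = 394 + 6*G)
((281745 - 1*(-307026)) + U(960)) + (d(718) - 194133) = ((281745 - 1*(-307026)) + (14 + 42*960**2 + 126*960)) + ((394 + 6*718) - 194133) = ((281745 + 307026) + (14 + 42*921600 + 120960)) + ((394 + 4308) - 194133) = (588771 + (14 + 38707200 + 120960)) + (4702 - 194133) = (588771 + 38828174) - 189431 = 39416945 - 189431 = 39227514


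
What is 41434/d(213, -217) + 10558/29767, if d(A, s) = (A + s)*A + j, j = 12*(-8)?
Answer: -611678447/14109558 ≈ -43.352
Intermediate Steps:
j = -96
d(A, s) = -96 + A*(A + s) (d(A, s) = (A + s)*A - 96 = A*(A + s) - 96 = -96 + A*(A + s))
41434/d(213, -217) + 10558/29767 = 41434/(-96 + 213² + 213*(-217)) + 10558/29767 = 41434/(-96 + 45369 - 46221) + 10558*(1/29767) = 41434/(-948) + 10558/29767 = 41434*(-1/948) + 10558/29767 = -20717/474 + 10558/29767 = -611678447/14109558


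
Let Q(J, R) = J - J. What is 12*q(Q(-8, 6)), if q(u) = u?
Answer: 0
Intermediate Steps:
Q(J, R) = 0
12*q(Q(-8, 6)) = 12*0 = 0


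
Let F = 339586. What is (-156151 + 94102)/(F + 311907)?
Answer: -1443/15151 ≈ -0.095241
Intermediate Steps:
(-156151 + 94102)/(F + 311907) = (-156151 + 94102)/(339586 + 311907) = -62049/651493 = -62049*1/651493 = -1443/15151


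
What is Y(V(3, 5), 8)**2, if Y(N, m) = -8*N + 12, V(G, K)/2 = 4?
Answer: 2704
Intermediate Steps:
V(G, K) = 8 (V(G, K) = 2*4 = 8)
Y(N, m) = 12 - 8*N
Y(V(3, 5), 8)**2 = (12 - 8*8)**2 = (12 - 64)**2 = (-52)**2 = 2704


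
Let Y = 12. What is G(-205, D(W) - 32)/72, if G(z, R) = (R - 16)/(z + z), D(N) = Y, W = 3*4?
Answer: 1/820 ≈ 0.0012195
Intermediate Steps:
W = 12
D(N) = 12
G(z, R) = (-16 + R)/(2*z) (G(z, R) = (-16 + R)/((2*z)) = (-16 + R)*(1/(2*z)) = (-16 + R)/(2*z))
G(-205, D(W) - 32)/72 = ((½)*(-16 + (12 - 32))/(-205))/72 = ((½)*(-1/205)*(-16 - 20))*(1/72) = ((½)*(-1/205)*(-36))*(1/72) = (18/205)*(1/72) = 1/820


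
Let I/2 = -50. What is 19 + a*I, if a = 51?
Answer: -5081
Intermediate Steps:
I = -100 (I = 2*(-50) = -100)
19 + a*I = 19 + 51*(-100) = 19 - 5100 = -5081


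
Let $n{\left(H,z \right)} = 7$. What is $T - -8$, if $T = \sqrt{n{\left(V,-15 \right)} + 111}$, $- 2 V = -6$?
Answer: $8 + \sqrt{118} \approx 18.863$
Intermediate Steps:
$V = 3$ ($V = \left(- \frac{1}{2}\right) \left(-6\right) = 3$)
$T = \sqrt{118}$ ($T = \sqrt{7 + 111} = \sqrt{118} \approx 10.863$)
$T - -8 = \sqrt{118} - -8 = \sqrt{118} + 8 = 8 + \sqrt{118}$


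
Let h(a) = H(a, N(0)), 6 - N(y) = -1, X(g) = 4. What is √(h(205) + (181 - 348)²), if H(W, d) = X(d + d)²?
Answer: √27905 ≈ 167.05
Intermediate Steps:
N(y) = 7 (N(y) = 6 - 1*(-1) = 6 + 1 = 7)
H(W, d) = 16 (H(W, d) = 4² = 16)
h(a) = 16
√(h(205) + (181 - 348)²) = √(16 + (181 - 348)²) = √(16 + (-167)²) = √(16 + 27889) = √27905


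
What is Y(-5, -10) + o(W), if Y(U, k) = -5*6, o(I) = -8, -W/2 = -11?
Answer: -38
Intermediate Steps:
W = 22 (W = -2*(-11) = 22)
Y(U, k) = -30
Y(-5, -10) + o(W) = -30 - 8 = -38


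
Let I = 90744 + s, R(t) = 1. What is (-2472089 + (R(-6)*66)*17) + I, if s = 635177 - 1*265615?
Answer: -2010661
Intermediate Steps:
s = 369562 (s = 635177 - 265615 = 369562)
I = 460306 (I = 90744 + 369562 = 460306)
(-2472089 + (R(-6)*66)*17) + I = (-2472089 + (1*66)*17) + 460306 = (-2472089 + 66*17) + 460306 = (-2472089 + 1122) + 460306 = -2470967 + 460306 = -2010661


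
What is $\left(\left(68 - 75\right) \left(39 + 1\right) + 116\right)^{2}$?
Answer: $26896$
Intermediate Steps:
$\left(\left(68 - 75\right) \left(39 + 1\right) + 116\right)^{2} = \left(\left(68 - 75\right) 40 + 116\right)^{2} = \left(\left(-7\right) 40 + 116\right)^{2} = \left(-280 + 116\right)^{2} = \left(-164\right)^{2} = 26896$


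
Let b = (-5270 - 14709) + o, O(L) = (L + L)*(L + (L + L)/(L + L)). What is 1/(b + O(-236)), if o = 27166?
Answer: 1/118107 ≈ 8.4669e-6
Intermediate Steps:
O(L) = 2*L*(1 + L) (O(L) = (2*L)*(L + (2*L)/((2*L))) = (2*L)*(L + (2*L)*(1/(2*L))) = (2*L)*(L + 1) = (2*L)*(1 + L) = 2*L*(1 + L))
b = 7187 (b = (-5270 - 14709) + 27166 = -19979 + 27166 = 7187)
1/(b + O(-236)) = 1/(7187 + 2*(-236)*(1 - 236)) = 1/(7187 + 2*(-236)*(-235)) = 1/(7187 + 110920) = 1/118107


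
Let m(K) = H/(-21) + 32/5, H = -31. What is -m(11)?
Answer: -827/105 ≈ -7.8762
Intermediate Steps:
m(K) = 827/105 (m(K) = -31/(-21) + 32/5 = -31*(-1/21) + 32*(⅕) = 31/21 + 32/5 = 827/105)
-m(11) = -1*827/105 = -827/105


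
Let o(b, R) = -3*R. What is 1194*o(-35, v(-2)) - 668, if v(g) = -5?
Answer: 17242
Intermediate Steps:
1194*o(-35, v(-2)) - 668 = 1194*(-3*(-5)) - 668 = 1194*15 - 668 = 17910 - 668 = 17242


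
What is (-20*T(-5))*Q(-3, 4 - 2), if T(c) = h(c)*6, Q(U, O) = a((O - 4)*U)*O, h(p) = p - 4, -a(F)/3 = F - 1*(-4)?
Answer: -64800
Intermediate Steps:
a(F) = -12 - 3*F (a(F) = -3*(F - 1*(-4)) = -3*(F + 4) = -3*(4 + F) = -12 - 3*F)
h(p) = -4 + p
Q(U, O) = O*(-12 - 3*U*(-4 + O)) (Q(U, O) = (-12 - 3*(O - 4)*U)*O = (-12 - 3*(-4 + O)*U)*O = (-12 - 3*U*(-4 + O))*O = O*(-12 - 3*U*(-4 + O)))
T(c) = -24 + 6*c (T(c) = (-4 + c)*6 = -24 + 6*c)
(-20*T(-5))*Q(-3, 4 - 2) = (-20*(-24 + 6*(-5)))*(-3*(4 - 2)*(4 - 3*(-4 + (4 - 2)))) = (-20*(-24 - 30))*(-3*2*(4 - 3*(-4 + 2))) = (-20*(-54))*(-3*2*(4 - 3*(-2))) = 1080*(-3*2*(4 + 6)) = 1080*(-3*2*10) = 1080*(-60) = -64800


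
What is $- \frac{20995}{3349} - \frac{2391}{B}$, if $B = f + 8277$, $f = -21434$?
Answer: $- \frac{15777868}{2591929} \approx -6.0873$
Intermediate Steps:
$B = -13157$ ($B = -21434 + 8277 = -13157$)
$- \frac{20995}{3349} - \frac{2391}{B} = - \frac{20995}{3349} - \frac{2391}{-13157} = \left(-20995\right) \frac{1}{3349} - - \frac{2391}{13157} = - \frac{1235}{197} + \frac{2391}{13157} = - \frac{15777868}{2591929}$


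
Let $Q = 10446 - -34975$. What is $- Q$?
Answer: $-45421$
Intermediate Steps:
$Q = 45421$ ($Q = 10446 + 34975 = 45421$)
$- Q = \left(-1\right) 45421 = -45421$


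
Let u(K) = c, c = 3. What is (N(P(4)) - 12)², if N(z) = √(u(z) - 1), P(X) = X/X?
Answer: (12 - √2)² ≈ 112.06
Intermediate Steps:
u(K) = 3
P(X) = 1
N(z) = √2 (N(z) = √(3 - 1) = √2)
(N(P(4)) - 12)² = (√2 - 12)² = (-12 + √2)²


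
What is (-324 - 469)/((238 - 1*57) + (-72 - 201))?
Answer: 793/92 ≈ 8.6196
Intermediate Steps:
(-324 - 469)/((238 - 1*57) + (-72 - 201)) = -793/((238 - 57) - 273) = -793/(181 - 273) = -793/(-92) = -793*(-1/92) = 793/92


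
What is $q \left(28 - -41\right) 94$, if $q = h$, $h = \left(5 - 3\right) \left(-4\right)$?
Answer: $-51888$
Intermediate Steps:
$h = -8$ ($h = 2 \left(-4\right) = -8$)
$q = -8$
$q \left(28 - -41\right) 94 = - 8 \left(28 - -41\right) 94 = - 8 \left(28 + 41\right) 94 = \left(-8\right) 69 \cdot 94 = \left(-552\right) 94 = -51888$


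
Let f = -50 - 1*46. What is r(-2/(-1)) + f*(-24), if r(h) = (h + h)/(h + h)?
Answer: 2305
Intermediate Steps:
r(h) = 1 (r(h) = (2*h)/((2*h)) = (2*h)*(1/(2*h)) = 1)
f = -96 (f = -50 - 46 = -96)
r(-2/(-1)) + f*(-24) = 1 - 96*(-24) = 1 + 2304 = 2305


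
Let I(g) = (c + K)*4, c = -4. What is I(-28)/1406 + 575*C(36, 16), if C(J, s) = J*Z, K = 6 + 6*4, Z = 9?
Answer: 130968952/703 ≈ 1.8630e+5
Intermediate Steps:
K = 30 (K = 6 + 24 = 30)
C(J, s) = 9*J (C(J, s) = J*9 = 9*J)
I(g) = 104 (I(g) = (-4 + 30)*4 = 26*4 = 104)
I(-28)/1406 + 575*C(36, 16) = 104/1406 + 575*(9*36) = 104*(1/1406) + 575*324 = 52/703 + 186300 = 130968952/703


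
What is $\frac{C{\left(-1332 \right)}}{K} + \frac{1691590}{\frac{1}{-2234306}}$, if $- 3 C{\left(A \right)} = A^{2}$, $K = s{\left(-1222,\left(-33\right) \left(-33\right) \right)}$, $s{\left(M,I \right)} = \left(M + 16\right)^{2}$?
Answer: $- \frac{50898926288639656}{13467} \approx -3.7795 \cdot 10^{12}$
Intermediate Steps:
$s{\left(M,I \right)} = \left(16 + M\right)^{2}$
$K = 1454436$ ($K = \left(16 - 1222\right)^{2} = \left(-1206\right)^{2} = 1454436$)
$C{\left(A \right)} = - \frac{A^{2}}{3}$
$\frac{C{\left(-1332 \right)}}{K} + \frac{1691590}{\frac{1}{-2234306}} = \frac{\left(- \frac{1}{3}\right) \left(-1332\right)^{2}}{1454436} + \frac{1691590}{\frac{1}{-2234306}} = \left(- \frac{1}{3}\right) 1774224 \cdot \frac{1}{1454436} + \frac{1691590}{- \frac{1}{2234306}} = \left(-591408\right) \frac{1}{1454436} + 1691590 \left(-2234306\right) = - \frac{5476}{13467} - 3779529686540 = - \frac{50898926288639656}{13467}$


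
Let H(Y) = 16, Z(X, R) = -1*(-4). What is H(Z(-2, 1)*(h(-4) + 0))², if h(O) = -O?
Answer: 256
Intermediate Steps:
Z(X, R) = 4
H(Z(-2, 1)*(h(-4) + 0))² = 16² = 256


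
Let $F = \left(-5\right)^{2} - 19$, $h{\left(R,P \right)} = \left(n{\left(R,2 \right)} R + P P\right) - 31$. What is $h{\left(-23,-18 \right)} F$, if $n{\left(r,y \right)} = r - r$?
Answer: $1758$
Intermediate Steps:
$n{\left(r,y \right)} = 0$
$h{\left(R,P \right)} = -31 + P^{2}$ ($h{\left(R,P \right)} = \left(0 R + P P\right) - 31 = \left(0 + P^{2}\right) - 31 = P^{2} - 31 = -31 + P^{2}$)
$F = 6$ ($F = 25 - 19 = 6$)
$h{\left(-23,-18 \right)} F = \left(-31 + \left(-18\right)^{2}\right) 6 = \left(-31 + 324\right) 6 = 293 \cdot 6 = 1758$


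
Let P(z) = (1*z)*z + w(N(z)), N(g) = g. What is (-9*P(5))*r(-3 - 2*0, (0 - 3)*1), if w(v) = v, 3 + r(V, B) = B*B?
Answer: -1620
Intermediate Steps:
r(V, B) = -3 + B**2 (r(V, B) = -3 + B*B = -3 + B**2)
P(z) = z + z**2 (P(z) = (1*z)*z + z = z*z + z = z**2 + z = z + z**2)
(-9*P(5))*r(-3 - 2*0, (0 - 3)*1) = (-45*(1 + 5))*(-3 + ((0 - 3)*1)**2) = (-45*6)*(-3 + (-3*1)**2) = (-9*30)*(-3 + (-3)**2) = -270*(-3 + 9) = -270*6 = -1620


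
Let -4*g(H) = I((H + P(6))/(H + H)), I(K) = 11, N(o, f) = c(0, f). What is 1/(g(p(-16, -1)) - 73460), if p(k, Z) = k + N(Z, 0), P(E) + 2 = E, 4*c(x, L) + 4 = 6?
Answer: -4/293851 ≈ -1.3612e-5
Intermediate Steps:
c(x, L) = 1/2 (c(x, L) = -1 + (1/4)*6 = -1 + 3/2 = 1/2)
P(E) = -2 + E
N(o, f) = 1/2
p(k, Z) = 1/2 + k (p(k, Z) = k + 1/2 = 1/2 + k)
g(H) = -11/4 (g(H) = -1/4*11 = -11/4)
1/(g(p(-16, -1)) - 73460) = 1/(-11/4 - 73460) = 1/(-293851/4) = -4/293851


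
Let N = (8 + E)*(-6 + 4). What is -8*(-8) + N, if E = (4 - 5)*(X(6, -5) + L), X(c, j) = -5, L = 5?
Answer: 48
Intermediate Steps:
E = 0 (E = (4 - 5)*(-5 + 5) = -1*0 = 0)
N = -16 (N = (8 + 0)*(-6 + 4) = 8*(-2) = -16)
-8*(-8) + N = -8*(-8) - 16 = 64 - 16 = 48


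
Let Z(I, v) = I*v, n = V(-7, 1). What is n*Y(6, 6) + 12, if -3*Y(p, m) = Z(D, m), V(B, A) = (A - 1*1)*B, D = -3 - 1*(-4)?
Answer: 12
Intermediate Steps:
D = 1 (D = -3 + 4 = 1)
V(B, A) = B*(-1 + A) (V(B, A) = (A - 1)*B = (-1 + A)*B = B*(-1 + A))
n = 0 (n = -7*(-1 + 1) = -7*0 = 0)
Y(p, m) = -m/3
n*Y(6, 6) + 12 = 0*(-⅓*6) + 12 = 0*(-2) + 12 = 0 + 12 = 12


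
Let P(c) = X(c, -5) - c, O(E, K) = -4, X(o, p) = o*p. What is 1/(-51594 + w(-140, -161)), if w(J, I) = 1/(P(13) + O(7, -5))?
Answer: -82/4230709 ≈ -1.9382e-5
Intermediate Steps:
P(c) = -6*c (P(c) = c*(-5) - c = -5*c - c = -6*c)
w(J, I) = -1/82 (w(J, I) = 1/(-6*13 - 4) = 1/(-78 - 4) = 1/(-82) = -1/82)
1/(-51594 + w(-140, -161)) = 1/(-51594 - 1/82) = 1/(-4230709/82) = -82/4230709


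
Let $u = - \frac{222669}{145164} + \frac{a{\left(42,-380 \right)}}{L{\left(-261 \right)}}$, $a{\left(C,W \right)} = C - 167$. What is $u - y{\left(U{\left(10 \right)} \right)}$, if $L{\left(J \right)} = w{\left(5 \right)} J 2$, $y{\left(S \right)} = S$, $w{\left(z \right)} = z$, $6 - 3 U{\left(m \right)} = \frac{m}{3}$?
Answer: $- \frac{29993369}{12629268} \approx -2.3749$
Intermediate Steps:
$a{\left(C,W \right)} = -167 + C$ ($a{\left(C,W \right)} = C - 167 = -167 + C$)
$U{\left(m \right)} = 2 - \frac{m}{9}$ ($U{\left(m \right)} = 2 - \frac{m \frac{1}{3}}{3} = 2 - \frac{\frac{1}{3} m}{3} = 2 - \frac{m}{9}$)
$L{\left(J \right)} = 10 J$ ($L{\left(J \right)} = 5 J 2 = 10 J$)
$u = - \frac{18767353}{12629268}$ ($u = - \frac{222669}{145164} + \frac{-167 + 42}{10 \left(-261\right)} = \left(-222669\right) \frac{1}{145164} - \frac{125}{-2610} = - \frac{74223}{48388} - - \frac{25}{522} = - \frac{74223}{48388} + \frac{25}{522} = - \frac{18767353}{12629268} \approx -1.486$)
$u - y{\left(U{\left(10 \right)} \right)} = - \frac{18767353}{12629268} - \left(2 - \frac{10}{9}\right) = - \frac{18767353}{12629268} - \frac{8}{9} = - \frac{29993369}{12629268}$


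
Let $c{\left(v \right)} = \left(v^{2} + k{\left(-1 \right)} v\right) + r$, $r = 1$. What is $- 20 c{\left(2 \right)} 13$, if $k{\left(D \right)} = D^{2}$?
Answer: $-1820$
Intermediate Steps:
$c{\left(v \right)} = 1 + v + v^{2}$ ($c{\left(v \right)} = \left(v^{2} + \left(-1\right)^{2} v\right) + 1 = \left(v^{2} + 1 v\right) + 1 = \left(v^{2} + v\right) + 1 = \left(v + v^{2}\right) + 1 = 1 + v + v^{2}$)
$- 20 c{\left(2 \right)} 13 = - 20 \left(1 + 2 + 2^{2}\right) 13 = - 20 \left(1 + 2 + 4\right) 13 = \left(-20\right) 7 \cdot 13 = \left(-140\right) 13 = -1820$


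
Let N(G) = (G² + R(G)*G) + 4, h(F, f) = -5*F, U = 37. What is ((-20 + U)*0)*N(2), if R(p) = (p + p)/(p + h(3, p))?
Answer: 0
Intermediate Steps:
R(p) = 2*p/(-15 + p) (R(p) = (p + p)/(p - 5*3) = (2*p)/(p - 15) = (2*p)/(-15 + p) = 2*p/(-15 + p))
N(G) = 4 + G² + 2*G²/(-15 + G) (N(G) = (G² + (2*G/(-15 + G))*G) + 4 = (G² + 2*G²/(-15 + G)) + 4 = 4 + G² + 2*G²/(-15 + G))
((-20 + U)*0)*N(2) = ((-20 + 37)*0)*((2*2² + (-15 + 2)*(4 + 2²))/(-15 + 2)) = (17*0)*((2*4 - 13*(4 + 4))/(-13)) = 0*(-(8 - 13*8)/13) = 0*(-(8 - 104)/13) = 0*(-1/13*(-96)) = 0*(96/13) = 0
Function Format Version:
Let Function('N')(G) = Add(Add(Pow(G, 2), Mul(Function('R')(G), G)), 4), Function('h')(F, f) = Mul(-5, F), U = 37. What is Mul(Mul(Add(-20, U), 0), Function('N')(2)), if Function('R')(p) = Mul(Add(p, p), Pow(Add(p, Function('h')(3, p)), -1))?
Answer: 0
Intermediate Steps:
Function('R')(p) = Mul(2, p, Pow(Add(-15, p), -1)) (Function('R')(p) = Mul(Add(p, p), Pow(Add(p, Mul(-5, 3)), -1)) = Mul(Mul(2, p), Pow(Add(p, -15), -1)) = Mul(Mul(2, p), Pow(Add(-15, p), -1)) = Mul(2, p, Pow(Add(-15, p), -1)))
Function('N')(G) = Add(4, Pow(G, 2), Mul(2, Pow(G, 2), Pow(Add(-15, G), -1))) (Function('N')(G) = Add(Add(Pow(G, 2), Mul(Mul(2, G, Pow(Add(-15, G), -1)), G)), 4) = Add(Add(Pow(G, 2), Mul(2, Pow(G, 2), Pow(Add(-15, G), -1))), 4) = Add(4, Pow(G, 2), Mul(2, Pow(G, 2), Pow(Add(-15, G), -1))))
Mul(Mul(Add(-20, U), 0), Function('N')(2)) = Mul(Mul(Add(-20, 37), 0), Mul(Pow(Add(-15, 2), -1), Add(Mul(2, Pow(2, 2)), Mul(Add(-15, 2), Add(4, Pow(2, 2)))))) = Mul(Mul(17, 0), Mul(Pow(-13, -1), Add(Mul(2, 4), Mul(-13, Add(4, 4))))) = Mul(0, Mul(Rational(-1, 13), Add(8, Mul(-13, 8)))) = Mul(0, Mul(Rational(-1, 13), Add(8, -104))) = Mul(0, Mul(Rational(-1, 13), -96)) = Mul(0, Rational(96, 13)) = 0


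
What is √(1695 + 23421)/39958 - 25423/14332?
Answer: -25423/14332 + √6279/19979 ≈ -1.7699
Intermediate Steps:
√(1695 + 23421)/39958 - 25423/14332 = √25116*(1/39958) - 25423*1/14332 = (2*√6279)*(1/39958) - 25423/14332 = √6279/19979 - 25423/14332 = -25423/14332 + √6279/19979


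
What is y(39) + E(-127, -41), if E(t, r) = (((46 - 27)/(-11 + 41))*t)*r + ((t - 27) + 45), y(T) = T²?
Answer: 141293/30 ≈ 4709.8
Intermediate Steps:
E(t, r) = 18 + t + 19*r*t/30 (E(t, r) = ((19/30)*t)*r + ((-27 + t) + 45) = ((19*(1/30))*t)*r + (18 + t) = (19*t/30)*r + (18 + t) = 19*r*t/30 + (18 + t) = 18 + t + 19*r*t/30)
y(39) + E(-127, -41) = 39² + (18 - 127 + (19/30)*(-41)*(-127)) = 1521 + (18 - 127 + 98933/30) = 1521 + 95663/30 = 141293/30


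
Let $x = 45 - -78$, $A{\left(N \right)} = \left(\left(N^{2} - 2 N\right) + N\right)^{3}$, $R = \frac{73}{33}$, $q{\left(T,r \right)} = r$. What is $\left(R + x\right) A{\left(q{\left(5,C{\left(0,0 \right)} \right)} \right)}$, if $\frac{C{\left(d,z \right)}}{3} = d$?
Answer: $0$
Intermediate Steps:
$C{\left(d,z \right)} = 3 d$
$R = \frac{73}{33}$ ($R = 73 \cdot \frac{1}{33} = \frac{73}{33} \approx 2.2121$)
$A{\left(N \right)} = \left(N^{2} - N\right)^{3}$
$x = 123$ ($x = 45 + 78 = 123$)
$\left(R + x\right) A{\left(q{\left(5,C{\left(0,0 \right)} \right)} \right)} = \left(\frac{73}{33} + 123\right) \left(3 \cdot 0\right)^{3} \left(-1 + 3 \cdot 0\right)^{3} = \frac{4132 \cdot 0^{3} \left(-1 + 0\right)^{3}}{33} = \frac{4132 \cdot 0 \left(-1\right)^{3}}{33} = \frac{4132 \cdot 0 \left(-1\right)}{33} = \frac{4132}{33} \cdot 0 = 0$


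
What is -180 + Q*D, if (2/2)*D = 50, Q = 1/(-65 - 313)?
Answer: -34045/189 ≈ -180.13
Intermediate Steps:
Q = -1/378 (Q = 1/(-378) = -1/378 ≈ -0.0026455)
D = 50
-180 + Q*D = -180 - 1/378*50 = -180 - 25/189 = -34045/189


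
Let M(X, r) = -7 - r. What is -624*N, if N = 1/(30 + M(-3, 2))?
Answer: -208/7 ≈ -29.714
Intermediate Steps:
N = 1/21 (N = 1/(30 + (-7 - 1*2)) = 1/(30 + (-7 - 2)) = 1/(30 - 9) = 1/21 ≈ 0.047619)
-624*N = -624*1/21 = -208/7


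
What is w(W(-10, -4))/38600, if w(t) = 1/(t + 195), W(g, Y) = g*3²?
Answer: 1/4053000 ≈ 2.4673e-7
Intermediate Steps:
W(g, Y) = 9*g (W(g, Y) = g*9 = 9*g)
w(t) = 1/(195 + t)
w(W(-10, -4))/38600 = 1/((195 + 9*(-10))*38600) = (1/38600)/(195 - 90) = (1/38600)/105 = (1/105)*(1/38600) = 1/4053000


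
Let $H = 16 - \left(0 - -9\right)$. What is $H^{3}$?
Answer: $343$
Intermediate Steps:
$H = 7$ ($H = 16 - \left(0 + 9\right) = 16 - 9 = 7$)
$H^{3} = 7^{3} = 343$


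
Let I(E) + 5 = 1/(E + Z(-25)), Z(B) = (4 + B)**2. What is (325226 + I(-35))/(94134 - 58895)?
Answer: 132039727/14307034 ≈ 9.2290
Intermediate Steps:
I(E) = -5 + 1/(441 + E) (I(E) = -5 + 1/(E + (4 - 25)**2) = -5 + 1/(E + (-21)**2) = -5 + 1/(E + 441) = -5 + 1/(441 + E))
(325226 + I(-35))/(94134 - 58895) = (325226 + (-2204 - 5*(-35))/(441 - 35))/(94134 - 58895) = (325226 + (-2204 + 175)/406)/35239 = (325226 + (1/406)*(-2029))*(1/35239) = (325226 - 2029/406)*(1/35239) = (132039727/406)*(1/35239) = 132039727/14307034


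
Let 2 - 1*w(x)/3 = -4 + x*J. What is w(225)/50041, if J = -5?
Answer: 3393/50041 ≈ 0.067804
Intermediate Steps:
w(x) = 18 + 15*x (w(x) = 6 - 3*(-4 + x*(-5)) = 6 - 3*(-4 - 5*x) = 6 + (12 + 15*x) = 18 + 15*x)
w(225)/50041 = (18 + 15*225)/50041 = (18 + 3375)*(1/50041) = 3393*(1/50041) = 3393/50041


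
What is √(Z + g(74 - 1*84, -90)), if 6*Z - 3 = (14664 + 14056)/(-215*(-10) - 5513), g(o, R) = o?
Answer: I*√494161462/6726 ≈ 3.305*I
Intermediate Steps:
Z = -18631/20178 (Z = ½ + ((14664 + 14056)/(-215*(-10) - 5513))/6 = ½ + (28720/(2150 - 5513))/6 = ½ + (28720/(-3363))/6 = ½ + (28720*(-1/3363))/6 = ½ + (⅙)*(-28720/3363) = ½ - 14360/10089 = -18631/20178 ≈ -0.92333)
√(Z + g(74 - 1*84, -90)) = √(-18631/20178 + (74 - 1*84)) = √(-18631/20178 + (74 - 84)) = √(-18631/20178 - 10) = √(-220411/20178) = I*√494161462/6726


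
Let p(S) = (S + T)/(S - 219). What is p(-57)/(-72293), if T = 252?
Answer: 5/511612 ≈ 9.7730e-6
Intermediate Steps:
p(S) = (252 + S)/(-219 + S) (p(S) = (S + 252)/(S - 219) = (252 + S)/(-219 + S))
p(-57)/(-72293) = ((252 - 57)/(-219 - 57))/(-72293) = (195/(-276))*(-1/72293) = -1/276*195*(-1/72293) = -65/92*(-1/72293) = 5/511612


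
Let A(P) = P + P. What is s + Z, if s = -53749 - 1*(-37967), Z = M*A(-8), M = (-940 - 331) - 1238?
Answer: 24362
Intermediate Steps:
A(P) = 2*P
M = -2509 (M = -1271 - 1238 = -2509)
Z = 40144 (Z = -5018*(-8) = -2509*(-16) = 40144)
s = -15782 (s = -53749 + 37967 = -15782)
s + Z = -15782 + 40144 = 24362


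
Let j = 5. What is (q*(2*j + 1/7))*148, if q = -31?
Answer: -325748/7 ≈ -46535.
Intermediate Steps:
(q*(2*j + 1/7))*148 = -31*(2*5 + 1/7)*148 = -31*(10 + ⅐)*148 = -31*71/7*148 = -2201/7*148 = -325748/7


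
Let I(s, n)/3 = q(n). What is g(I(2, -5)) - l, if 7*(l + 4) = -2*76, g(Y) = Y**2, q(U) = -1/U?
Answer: 4563/175 ≈ 26.074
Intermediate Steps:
I(s, n) = -3/n (I(s, n) = 3*(-1/n) = -3/n)
l = -180/7 (l = -4 + (-2*76)/7 = -4 + (1/7)*(-152) = -4 - 152/7 = -180/7 ≈ -25.714)
g(I(2, -5)) - l = (-3/(-5))**2 - 1*(-180/7) = (-3*(-1/5))**2 + 180/7 = (3/5)**2 + 180/7 = 9/25 + 180/7 = 4563/175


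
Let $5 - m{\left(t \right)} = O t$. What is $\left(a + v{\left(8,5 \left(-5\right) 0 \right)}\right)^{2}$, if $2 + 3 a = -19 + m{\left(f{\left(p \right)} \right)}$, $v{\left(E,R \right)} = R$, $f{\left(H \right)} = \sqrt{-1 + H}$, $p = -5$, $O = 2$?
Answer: $\frac{232}{9} + \frac{64 i \sqrt{6}}{9} \approx 25.778 + 17.419 i$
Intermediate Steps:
$m{\left(t \right)} = 5 - 2 t$
$a = - \frac{16}{3} - \frac{2 i \sqrt{6}}{3}$ ($a = - \frac{2}{3} + \frac{-19 + \left(5 - 2 \sqrt{-1 - 5}\right)}{3} = - \frac{2}{3} + \frac{-19 + \left(5 - 2 \sqrt{-6}\right)}{3} = - \frac{2}{3} + \frac{-19 + \left(5 - 2 i \sqrt{6}\right)}{3} = - \frac{2}{3} + \frac{-14 - 2 i \sqrt{6}}{3} = - \frac{2}{3} - \left(\frac{14}{3} + \frac{2 i \sqrt{6}}{3}\right) = - \frac{16}{3} - \frac{2 i \sqrt{6}}{3} \approx -5.3333 - 1.633 i$)
$\left(a + v{\left(8,5 \left(-5\right) 0 \right)}\right)^{2} = \left(\left(- \frac{16}{3} - \frac{2 i \sqrt{6}}{3}\right) + 5 \left(-5\right) 0\right)^{2} = \left(\left(- \frac{16}{3} - \frac{2 i \sqrt{6}}{3}\right) - 0\right)^{2} = \left(\left(- \frac{16}{3} - \frac{2 i \sqrt{6}}{3}\right) + 0\right)^{2} = \left(- \frac{16}{3} - \frac{2 i \sqrt{6}}{3}\right)^{2}$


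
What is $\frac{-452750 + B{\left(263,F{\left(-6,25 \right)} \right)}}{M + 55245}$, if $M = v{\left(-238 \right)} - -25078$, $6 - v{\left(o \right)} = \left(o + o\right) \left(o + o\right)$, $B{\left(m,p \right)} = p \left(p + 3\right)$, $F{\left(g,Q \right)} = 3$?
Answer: $\frac{452732}{146247} \approx 3.0957$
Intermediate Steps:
$B{\left(m,p \right)} = p \left(3 + p\right)$
$v{\left(o \right)} = 6 - 4 o^{2}$ ($v{\left(o \right)} = 6 - \left(o + o\right) \left(o + o\right) = 6 - 2 o 2 o = 6 - 4 o^{2}$)
$M = -201492$ ($M = \left(6 - 4 \left(-238\right)^{2}\right) - -25078 = \left(6 - 226576\right) + 25078 = -226570 + 25078 = -201492$)
$\frac{-452750 + B{\left(263,F{\left(-6,25 \right)} \right)}}{M + 55245} = \frac{-452750 + 3 \left(3 + 3\right)}{-201492 + 55245} = \frac{-452750 + 3 \cdot 6}{-146247} = \left(-452750 + 18\right) \left(- \frac{1}{146247}\right) = \left(-452732\right) \left(- \frac{1}{146247}\right) = \frac{452732}{146247}$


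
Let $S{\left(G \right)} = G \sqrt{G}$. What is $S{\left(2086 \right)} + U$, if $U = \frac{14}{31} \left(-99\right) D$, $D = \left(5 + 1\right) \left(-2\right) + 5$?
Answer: $\frac{9702}{31} + 2086 \sqrt{2086} \approx 95586.0$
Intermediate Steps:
$D = -7$ ($D = 6 \left(-2\right) + 5 = -12 + 5 = -7$)
$S{\left(G \right)} = G^{\frac{3}{2}}$
$U = \frac{9702}{31}$ ($U = \frac{14}{31} \left(-99\right) \left(-7\right) = \left(- \frac{1386}{31}\right) \left(-7\right) = \frac{9702}{31} \approx 312.97$)
$S{\left(2086 \right)} + U = 2086^{\frac{3}{2}} + \frac{9702}{31} = 2086 \sqrt{2086} + \frac{9702}{31} = \frac{9702}{31} + 2086 \sqrt{2086}$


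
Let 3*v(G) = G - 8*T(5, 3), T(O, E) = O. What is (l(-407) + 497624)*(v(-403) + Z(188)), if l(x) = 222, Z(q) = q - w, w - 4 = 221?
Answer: -275806684/3 ≈ -9.1936e+7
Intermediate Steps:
w = 225 (w = 4 + 221 = 225)
Z(q) = -225 + q (Z(q) = q - 1*225 = q - 225 = -225 + q)
v(G) = -40/3 + G/3 (v(G) = (G - 8*5)/3 = (G - 40)/3 = (-40 + G)/3 = -40/3 + G/3)
(l(-407) + 497624)*(v(-403) + Z(188)) = (222 + 497624)*((-40/3 + (⅓)*(-403)) + (-225 + 188)) = 497846*((-40/3 - 403/3) - 37) = 497846*(-443/3 - 37) = 497846*(-554/3) = -275806684/3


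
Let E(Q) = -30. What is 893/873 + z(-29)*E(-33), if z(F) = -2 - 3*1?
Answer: 131843/873 ≈ 151.02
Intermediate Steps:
z(F) = -5 (z(F) = -2 - 3 = -5)
893/873 + z(-29)*E(-33) = 893/873 - 5*(-30) = 893*(1/873) + 150 = 893/873 + 150 = 131843/873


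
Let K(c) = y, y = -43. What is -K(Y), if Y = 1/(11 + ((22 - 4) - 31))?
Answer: 43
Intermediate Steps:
Y = -1/2 (Y = 1/(11 + (18 - 31)) = 1/(11 - 13) = 1/(-2) = -1/2 ≈ -0.50000)
K(c) = -43
-K(Y) = -1*(-43) = 43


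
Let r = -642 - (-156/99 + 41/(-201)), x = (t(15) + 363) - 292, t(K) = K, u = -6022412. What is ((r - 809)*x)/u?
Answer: 68890859/3328888233 ≈ 0.020695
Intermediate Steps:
x = 86 (x = (15 + 363) - 292 = 378 - 292 = 86)
r = -1415527/2211 (r = -642 - (-156*1/99 + 41*(-1/201)) = -642 - (-52/33 - 41/201) = -642 - 1*(-3935/2211) = -642 + 3935/2211 = -1415527/2211 ≈ -640.22)
((r - 809)*x)/u = ((-1415527/2211 - 809)*86)/(-6022412) = -3204226/2211*86*(-1/6022412) = -275563436/2211*(-1/6022412) = 68890859/3328888233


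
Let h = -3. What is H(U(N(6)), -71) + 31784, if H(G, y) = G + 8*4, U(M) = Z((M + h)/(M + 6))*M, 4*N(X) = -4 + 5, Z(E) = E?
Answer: 3181589/100 ≈ 31816.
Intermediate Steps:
N(X) = ¼ (N(X) = (-4 + 5)/4 = (¼)*1 = ¼)
U(M) = M*(-3 + M)/(6 + M) (U(M) = ((M - 3)/(M + 6))*M = ((-3 + M)/(6 + M))*M = M*(-3 + M)/(6 + M))
H(G, y) = 32 + G (H(G, y) = G + 32 = 32 + G)
H(U(N(6)), -71) + 31784 = (32 + (-3 + ¼)/(4*(6 + ¼))) + 31784 = (32 + (¼)*(-11/4)/(25/4)) + 31784 = (32 + (¼)*(4/25)*(-11/4)) + 31784 = (32 - 11/100) + 31784 = 3189/100 + 31784 = 3181589/100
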